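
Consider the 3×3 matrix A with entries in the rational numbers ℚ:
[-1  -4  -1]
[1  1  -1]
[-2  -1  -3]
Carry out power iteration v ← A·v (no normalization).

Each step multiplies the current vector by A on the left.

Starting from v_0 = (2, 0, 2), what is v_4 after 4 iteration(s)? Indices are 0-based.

v_4 = (296, 54, 614)

v_0 = (2, 0, 2).
v_1 = A·v_0 = (-4, 0, -10).
v_2 = A·v_1 = (14, 6, 38).
v_3 = A·v_2 = (-76, -18, -148).
v_4 = A·v_3 = (296, 54, 614).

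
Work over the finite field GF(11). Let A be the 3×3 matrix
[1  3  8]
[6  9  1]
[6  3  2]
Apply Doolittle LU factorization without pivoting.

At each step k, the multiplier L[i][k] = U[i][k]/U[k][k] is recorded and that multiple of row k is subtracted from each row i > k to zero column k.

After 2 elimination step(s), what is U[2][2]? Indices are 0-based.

k=0: U[0][0]=1
  eliminate (1,0): mult=6, new row 1: (0, 2, 8); set L[1][0]=6
  eliminate (2,0): mult=6, new row 2: (0, 7, 9); set L[2][0]=6
k=1: U[1][1]=2
  eliminate (2,1): mult=9, new row 2: (0, 0, 3); set L[2][1]=9

U[2][2] = 3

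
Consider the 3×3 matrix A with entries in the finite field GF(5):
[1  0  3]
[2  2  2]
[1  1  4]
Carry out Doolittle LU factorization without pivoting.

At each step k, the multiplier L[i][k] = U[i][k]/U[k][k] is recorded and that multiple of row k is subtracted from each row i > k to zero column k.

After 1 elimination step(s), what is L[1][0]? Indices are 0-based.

L[1][0] = 2

[col 0] pivot 1
  R1 -= 2*R0 → (0, 2, 1)  (L[1][0] := 2)
  R2 -= 1*R0 → (0, 1, 1)  (L[2][0] := 1)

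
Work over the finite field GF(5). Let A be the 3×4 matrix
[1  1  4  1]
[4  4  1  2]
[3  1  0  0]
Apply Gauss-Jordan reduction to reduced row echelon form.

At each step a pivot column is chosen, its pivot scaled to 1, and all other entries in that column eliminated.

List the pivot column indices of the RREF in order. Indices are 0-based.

pivot columns: 0, 1, 3

[1] R0 /= 1  ⇒  (1, 1, 4, 1)
     R1 -= 4·R0  ⇒  (0, 0, 0, 3)
     R2 -= 3·R0  ⇒  (0, 3, 3, 2)
[2] R1 <-> R2
[2] R1 /= 3  ⇒  (0, 1, 1, 4)
     R0 -= 1·R1  ⇒  (1, 0, 3, 2)
column 2 empty below row 2
[3] R2 /= 3  ⇒  (0, 0, 0, 1)
     R0 -= 2·R2  ⇒  (1, 0, 3, 0)
     R1 -= 4·R2  ⇒  (0, 1, 1, 0)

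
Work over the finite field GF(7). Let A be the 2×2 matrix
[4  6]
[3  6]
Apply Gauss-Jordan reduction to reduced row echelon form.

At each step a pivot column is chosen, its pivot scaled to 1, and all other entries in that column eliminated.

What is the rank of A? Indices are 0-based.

[1] R0 /= 4  ⇒  (1, 5)
     R1 -= 3·R0  ⇒  (0, 5)
[2] R1 /= 5  ⇒  (0, 1)
     R0 -= 5·R1  ⇒  (1, 0)

rank = 2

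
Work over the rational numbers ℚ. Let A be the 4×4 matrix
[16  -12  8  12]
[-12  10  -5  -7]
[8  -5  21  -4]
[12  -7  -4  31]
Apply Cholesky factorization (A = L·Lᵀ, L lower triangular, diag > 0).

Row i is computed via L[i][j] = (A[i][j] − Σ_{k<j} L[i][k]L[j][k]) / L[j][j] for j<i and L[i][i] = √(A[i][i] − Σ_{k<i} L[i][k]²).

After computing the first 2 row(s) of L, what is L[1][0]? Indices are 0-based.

Step 1: L[0][0] = √(16) = 4.
  L[1][0] = (-12) / L[0][0] = -3.
Step 2: L[1][1] = √(1) = 1.

L[1][0] = -3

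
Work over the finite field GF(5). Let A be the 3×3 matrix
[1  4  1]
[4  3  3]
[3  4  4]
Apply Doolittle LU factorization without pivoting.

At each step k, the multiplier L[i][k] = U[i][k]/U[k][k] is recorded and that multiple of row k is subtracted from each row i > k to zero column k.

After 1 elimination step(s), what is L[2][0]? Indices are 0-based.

k=0: U[0][0]=1
  eliminate (1,0): mult=4, new row 1: (0, 2, 4); set L[1][0]=4
  eliminate (2,0): mult=3, new row 2: (0, 2, 1); set L[2][0]=3

L[2][0] = 3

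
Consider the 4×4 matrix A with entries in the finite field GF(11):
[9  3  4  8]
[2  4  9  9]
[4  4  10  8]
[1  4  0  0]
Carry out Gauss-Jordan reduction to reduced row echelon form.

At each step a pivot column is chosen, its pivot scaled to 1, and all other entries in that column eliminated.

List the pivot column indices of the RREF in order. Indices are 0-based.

pivot columns: 0, 1, 2, 3

pivot(0,0)=9: scale R0 → (1, 4, 9, 7)
  clear (1,0): R1 −= (2)R0 → (0, 7, 2, 6)
  clear (2,0): R2 −= (4)R0 → (0, 10, 7, 2)
  clear (3,0): R3 −= (1)R0 → (0, 0, 2, 4)
pivot(1,1)=7: scale R1 → (0, 1, 5, 4)
  clear (0,1): R0 −= (4)R1 → (1, 0, 0, 2)
  clear (2,1): R2 −= (10)R1 → (0, 0, 1, 6)
pivot(2,2)=1: scale R2 → (0, 0, 1, 6)
  clear (1,2): R1 −= (5)R2 → (0, 1, 0, 7)
  clear (3,2): R3 −= (2)R2 → (0, 0, 0, 3)
pivot(3,3)=3: scale R3 → (0, 0, 0, 1)
  clear (0,3): R0 −= (2)R3 → (1, 0, 0, 0)
  clear (1,3): R1 −= (7)R3 → (0, 1, 0, 0)
  clear (2,3): R2 −= (6)R3 → (0, 0, 1, 0)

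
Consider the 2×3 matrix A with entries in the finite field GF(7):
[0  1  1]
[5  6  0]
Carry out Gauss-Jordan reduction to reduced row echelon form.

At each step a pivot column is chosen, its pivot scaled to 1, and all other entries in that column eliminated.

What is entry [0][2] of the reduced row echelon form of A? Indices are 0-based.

step 1: exchange rows 0,1
step 1: normalize row 0 (÷5) = (1, 4, 0)
step 2: normalize row 1 (÷1) = (0, 1, 1)
  row 0: subtract 4×row1 = (1, 0, 3)

M[0][2] = 3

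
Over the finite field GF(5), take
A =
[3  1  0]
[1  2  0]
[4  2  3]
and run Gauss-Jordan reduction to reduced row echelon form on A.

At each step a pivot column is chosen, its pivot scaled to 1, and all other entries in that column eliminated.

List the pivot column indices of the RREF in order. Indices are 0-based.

[1] R0 /= 3  ⇒  (1, 2, 0)
     R1 -= 1·R0  ⇒  (0, 0, 0)
     R2 -= 4·R0  ⇒  (0, 4, 3)
[2] R1 <-> R2
[2] R1 /= 4  ⇒  (0, 1, 2)
     R0 -= 2·R1  ⇒  (1, 0, 1)
column 2 empty below row 2

pivot columns: 0, 1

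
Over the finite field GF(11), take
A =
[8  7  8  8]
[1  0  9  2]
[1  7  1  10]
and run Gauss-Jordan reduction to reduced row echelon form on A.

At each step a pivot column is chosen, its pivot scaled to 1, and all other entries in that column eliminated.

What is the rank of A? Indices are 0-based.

rank = 3

[1] R0 /= 8  ⇒  (1, 5, 1, 1)
     R1 -= 1·R0  ⇒  (0, 6, 8, 1)
     R2 -= 1·R0  ⇒  (0, 2, 0, 9)
[2] R1 /= 6  ⇒  (0, 1, 5, 2)
     R0 -= 5·R1  ⇒  (1, 0, 9, 2)
     R2 -= 2·R1  ⇒  (0, 0, 1, 5)
[3] R2 /= 1  ⇒  (0, 0, 1, 5)
     R0 -= 9·R2  ⇒  (1, 0, 0, 1)
     R1 -= 5·R2  ⇒  (0, 1, 0, 10)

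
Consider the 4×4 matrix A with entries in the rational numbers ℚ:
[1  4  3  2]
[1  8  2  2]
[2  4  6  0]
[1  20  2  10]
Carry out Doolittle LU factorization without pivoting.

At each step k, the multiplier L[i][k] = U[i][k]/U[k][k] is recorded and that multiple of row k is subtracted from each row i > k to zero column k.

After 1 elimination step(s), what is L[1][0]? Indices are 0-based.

k=0: U[0][0]=1
  eliminate (1,0): mult=1, new row 1: (0, 4, -1, 0); set L[1][0]=1
  eliminate (2,0): mult=2, new row 2: (0, -4, 0, -4); set L[2][0]=2
  eliminate (3,0): mult=1, new row 3: (0, 16, -1, 8); set L[3][0]=1

L[1][0] = 1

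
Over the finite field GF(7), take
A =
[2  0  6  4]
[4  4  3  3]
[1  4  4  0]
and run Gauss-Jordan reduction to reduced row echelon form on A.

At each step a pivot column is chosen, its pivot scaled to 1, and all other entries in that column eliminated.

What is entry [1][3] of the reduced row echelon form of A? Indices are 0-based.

pivot(0,0)=2: scale R0 → (1, 0, 3, 2)
  clear (1,0): R1 −= (4)R0 → (0, 4, 5, 2)
  clear (2,0): R2 −= (1)R0 → (0, 4, 1, 5)
pivot(1,1)=4: scale R1 → (0, 1, 3, 4)
  clear (2,1): R2 −= (4)R1 → (0, 0, 3, 3)
pivot(2,2)=3: scale R2 → (0, 0, 1, 1)
  clear (0,2): R0 −= (3)R2 → (1, 0, 0, 6)
  clear (1,2): R1 −= (3)R2 → (0, 1, 0, 1)

M[1][3] = 1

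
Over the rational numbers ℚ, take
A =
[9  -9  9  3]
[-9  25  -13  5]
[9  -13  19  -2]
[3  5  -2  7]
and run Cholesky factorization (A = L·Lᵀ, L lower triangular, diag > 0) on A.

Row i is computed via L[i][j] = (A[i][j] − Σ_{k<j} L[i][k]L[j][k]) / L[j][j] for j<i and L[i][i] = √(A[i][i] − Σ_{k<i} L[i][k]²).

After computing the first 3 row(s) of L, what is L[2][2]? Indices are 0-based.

Step 1: L[0][0] = √(9) = 3.
  L[1][0] = (-9) / L[0][0] = -3.
Step 2: L[1][1] = √(16) = 4.
  L[2][0] = (9) / L[0][0] = 3.
  L[2][1] = (-4) / L[1][1] = -1.
Step 3: L[2][2] = √(9) = 3.

L[2][2] = 3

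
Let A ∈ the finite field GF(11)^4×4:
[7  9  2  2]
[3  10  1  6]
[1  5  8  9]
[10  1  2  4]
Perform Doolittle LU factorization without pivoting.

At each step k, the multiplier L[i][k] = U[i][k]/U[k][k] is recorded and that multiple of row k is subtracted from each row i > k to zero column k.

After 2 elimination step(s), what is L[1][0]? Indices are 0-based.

[col 0] pivot 7
  R1 -= 2*R0 → (0, 3, 8, 2)  (L[1][0] := 2)
  R2 -= 8*R0 → (0, 10, 3, 4)  (L[2][0] := 8)
  R3 -= 3*R0 → (0, 7, 7, 9)  (L[3][0] := 3)
[col 1] pivot 3
  R2 -= 7*R1 → (0, 0, 2, 1)  (L[2][1] := 7)
  R3 -= 6*R1 → (0, 0, 3, 8)  (L[3][1] := 6)

L[1][0] = 2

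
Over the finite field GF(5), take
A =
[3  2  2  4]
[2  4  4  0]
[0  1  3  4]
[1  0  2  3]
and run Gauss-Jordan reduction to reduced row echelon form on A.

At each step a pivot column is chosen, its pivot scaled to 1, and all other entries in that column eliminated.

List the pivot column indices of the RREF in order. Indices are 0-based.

pivot(0,0)=3: scale R0 → (1, 4, 4, 3)
  clear (1,0): R1 −= (2)R0 → (0, 1, 1, 4)
  clear (3,0): R3 −= (1)R0 → (0, 1, 3, 0)
pivot(1,1)=1: scale R1 → (0, 1, 1, 4)
  clear (0,1): R0 −= (4)R1 → (1, 0, 0, 2)
  clear (2,1): R2 −= (1)R1 → (0, 0, 2, 0)
  clear (3,1): R3 −= (1)R1 → (0, 0, 2, 1)
pivot(2,2)=2: scale R2 → (0, 0, 1, 0)
  clear (1,2): R1 −= (1)R2 → (0, 1, 0, 4)
  clear (3,2): R3 −= (2)R2 → (0, 0, 0, 1)
pivot(3,3)=1: scale R3 → (0, 0, 0, 1)
  clear (0,3): R0 −= (2)R3 → (1, 0, 0, 0)
  clear (1,3): R1 −= (4)R3 → (0, 1, 0, 0)

pivot columns: 0, 1, 2, 3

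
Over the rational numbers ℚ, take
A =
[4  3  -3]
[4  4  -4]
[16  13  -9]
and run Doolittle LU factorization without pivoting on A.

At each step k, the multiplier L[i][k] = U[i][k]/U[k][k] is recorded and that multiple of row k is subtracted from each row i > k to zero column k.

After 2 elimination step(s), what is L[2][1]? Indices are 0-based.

L[2][1] = 1

[col 0] pivot 4
  R1 -= 1*R0 → (0, 1, -1)  (L[1][0] := 1)
  R2 -= 4*R0 → (0, 1, 3)  (L[2][0] := 4)
[col 1] pivot 1
  R2 -= 1*R1 → (0, 0, 4)  (L[2][1] := 1)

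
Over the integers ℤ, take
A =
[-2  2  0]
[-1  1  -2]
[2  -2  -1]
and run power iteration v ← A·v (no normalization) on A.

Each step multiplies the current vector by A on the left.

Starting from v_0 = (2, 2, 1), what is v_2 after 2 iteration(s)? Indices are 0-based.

v_2 = (-4, 0, 5)

v_0 = (2, 2, 1).
v_1 = A·v_0 = (0, -2, -1).
v_2 = A·v_1 = (-4, 0, 5).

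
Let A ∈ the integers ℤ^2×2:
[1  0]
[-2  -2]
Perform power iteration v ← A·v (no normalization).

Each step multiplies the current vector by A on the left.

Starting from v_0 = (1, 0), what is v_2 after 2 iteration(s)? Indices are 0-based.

v_0 = (1, 0).
v_1 = A·v_0 = (1, -2).
v_2 = A·v_1 = (1, 2).

v_2 = (1, 2)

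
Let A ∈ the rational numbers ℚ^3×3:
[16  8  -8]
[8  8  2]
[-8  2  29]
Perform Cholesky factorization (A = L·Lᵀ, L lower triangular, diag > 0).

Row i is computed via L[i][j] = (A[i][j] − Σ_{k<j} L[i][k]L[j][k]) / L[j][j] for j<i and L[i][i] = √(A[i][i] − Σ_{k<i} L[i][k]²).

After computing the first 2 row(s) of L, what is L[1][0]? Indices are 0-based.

Step 1: L[0][0] = √(16) = 4.
  L[1][0] = (8) / L[0][0] = 2.
Step 2: L[1][1] = √(4) = 2.

L[1][0] = 2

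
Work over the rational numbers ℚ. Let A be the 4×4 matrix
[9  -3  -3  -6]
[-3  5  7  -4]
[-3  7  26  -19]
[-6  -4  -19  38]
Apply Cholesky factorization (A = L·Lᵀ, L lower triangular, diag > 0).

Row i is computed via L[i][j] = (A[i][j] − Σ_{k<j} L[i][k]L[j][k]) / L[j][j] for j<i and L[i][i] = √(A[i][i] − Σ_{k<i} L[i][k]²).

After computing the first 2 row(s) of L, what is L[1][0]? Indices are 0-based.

L[1][0] = -1

Step 1: L[0][0] = √(9) = 3.
  L[1][0] = (-3) / L[0][0] = -1.
Step 2: L[1][1] = √(4) = 2.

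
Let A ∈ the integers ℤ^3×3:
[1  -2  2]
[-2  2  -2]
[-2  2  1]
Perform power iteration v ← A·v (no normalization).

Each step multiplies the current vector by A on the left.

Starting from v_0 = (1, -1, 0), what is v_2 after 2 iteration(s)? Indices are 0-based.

v_0 = (1, -1, 0).
v_1 = A·v_0 = (3, -4, -4).
v_2 = A·v_1 = (3, -6, -18).

v_2 = (3, -6, -18)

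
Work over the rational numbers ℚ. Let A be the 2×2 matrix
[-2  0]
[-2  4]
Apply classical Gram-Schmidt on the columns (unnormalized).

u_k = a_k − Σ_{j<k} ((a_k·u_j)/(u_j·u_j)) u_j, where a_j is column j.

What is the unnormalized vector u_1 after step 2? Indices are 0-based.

u_1 = (-2, 2)

Step 1: u_0 = a_0 = (-2, -2).
Step 2: u_1 = a_1 − (-1)·u_0 = (-2, 2).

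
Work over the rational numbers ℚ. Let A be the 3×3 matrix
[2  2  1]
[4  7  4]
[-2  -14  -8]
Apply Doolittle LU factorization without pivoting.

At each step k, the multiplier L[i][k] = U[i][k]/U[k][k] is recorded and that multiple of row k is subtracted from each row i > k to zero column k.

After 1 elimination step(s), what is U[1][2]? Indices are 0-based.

Step 1: pivot at (0,0) is 2.
  row1 ← row1 − (2)·row0  ⇒  L[1][0]=2, U row1=(0, 3, 2)
  row2 ← row2 − (-1)·row0  ⇒  L[2][0]=-1, U row2=(0, -12, -7)

U[1][2] = 2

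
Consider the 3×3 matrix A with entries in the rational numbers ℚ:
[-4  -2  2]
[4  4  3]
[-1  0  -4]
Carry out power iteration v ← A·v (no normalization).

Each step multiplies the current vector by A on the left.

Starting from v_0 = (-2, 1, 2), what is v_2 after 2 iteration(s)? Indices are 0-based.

v_2 = (-56, 30, 14)

v_0 = (-2, 1, 2).
v_1 = A·v_0 = (10, 2, -6).
v_2 = A·v_1 = (-56, 30, 14).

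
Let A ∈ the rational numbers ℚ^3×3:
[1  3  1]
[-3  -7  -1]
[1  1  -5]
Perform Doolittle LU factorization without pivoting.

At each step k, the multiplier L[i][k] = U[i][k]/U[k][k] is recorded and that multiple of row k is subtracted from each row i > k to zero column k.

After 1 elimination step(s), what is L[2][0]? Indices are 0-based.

[col 0] pivot 1
  R1 -= -3*R0 → (0, 2, 2)  (L[1][0] := -3)
  R2 -= 1*R0 → (0, -2, -6)  (L[2][0] := 1)

L[2][0] = 1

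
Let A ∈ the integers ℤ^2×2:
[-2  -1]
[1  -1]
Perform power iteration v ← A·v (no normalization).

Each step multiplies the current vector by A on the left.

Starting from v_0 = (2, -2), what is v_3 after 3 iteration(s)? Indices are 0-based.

v_0 = (2, -2).
v_1 = A·v_0 = (-2, 4).
v_2 = A·v_1 = (0, -6).
v_3 = A·v_2 = (6, 6).

v_3 = (6, 6)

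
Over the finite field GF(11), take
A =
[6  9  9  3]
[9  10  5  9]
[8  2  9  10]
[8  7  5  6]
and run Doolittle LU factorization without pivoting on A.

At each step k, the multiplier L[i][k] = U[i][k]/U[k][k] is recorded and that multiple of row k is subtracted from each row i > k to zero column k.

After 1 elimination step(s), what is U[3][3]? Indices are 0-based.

[col 0] pivot 6
  R1 -= 7*R0 → (0, 2, 8, 10)  (L[1][0] := 7)
  R2 -= 5*R0 → (0, 1, 8, 6)  (L[2][0] := 5)
  R3 -= 5*R0 → (0, 6, 4, 2)  (L[3][0] := 5)

U[3][3] = 2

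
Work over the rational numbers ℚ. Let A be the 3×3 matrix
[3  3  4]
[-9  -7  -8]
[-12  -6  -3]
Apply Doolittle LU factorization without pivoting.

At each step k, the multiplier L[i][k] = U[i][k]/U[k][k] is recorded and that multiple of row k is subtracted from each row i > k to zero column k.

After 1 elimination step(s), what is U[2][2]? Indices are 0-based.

U[2][2] = 13

k=0: U[0][0]=3
  eliminate (1,0): mult=-3, new row 1: (0, 2, 4); set L[1][0]=-3
  eliminate (2,0): mult=-4, new row 2: (0, 6, 13); set L[2][0]=-4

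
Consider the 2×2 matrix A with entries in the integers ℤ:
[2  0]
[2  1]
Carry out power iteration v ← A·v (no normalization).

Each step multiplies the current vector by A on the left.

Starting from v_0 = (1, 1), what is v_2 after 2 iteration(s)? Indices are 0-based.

v_2 = (4, 7)

v_0 = (1, 1).
v_1 = A·v_0 = (2, 3).
v_2 = A·v_1 = (4, 7).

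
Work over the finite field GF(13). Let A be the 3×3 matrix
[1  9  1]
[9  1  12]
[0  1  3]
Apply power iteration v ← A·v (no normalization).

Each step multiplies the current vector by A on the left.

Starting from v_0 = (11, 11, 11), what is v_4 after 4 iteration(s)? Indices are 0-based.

v_4 = (1, 0, 3)

v_0 = (11, 11, 11).
v_1 = A·v_0 = (4, 8, 5).
v_2 = A·v_1 = (3, 0, 10).
v_3 = A·v_2 = (0, 4, 4).
v_4 = A·v_3 = (1, 0, 3).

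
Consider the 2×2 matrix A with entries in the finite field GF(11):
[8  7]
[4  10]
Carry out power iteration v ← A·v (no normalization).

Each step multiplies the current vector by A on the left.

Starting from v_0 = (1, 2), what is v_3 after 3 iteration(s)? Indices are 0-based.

v_3 = (10, 3)

v_0 = (1, 2).
v_1 = A·v_0 = (0, 2).
v_2 = A·v_1 = (3, 9).
v_3 = A·v_2 = (10, 3).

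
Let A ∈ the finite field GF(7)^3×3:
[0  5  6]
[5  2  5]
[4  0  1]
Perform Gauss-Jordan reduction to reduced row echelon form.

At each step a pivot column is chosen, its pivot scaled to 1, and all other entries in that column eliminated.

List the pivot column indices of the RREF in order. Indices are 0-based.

pivot(0,0): swap R0↔R1
pivot(0,0)=5: scale R0 → (1, 6, 1)
  clear (2,0): R2 −= (4)R0 → (0, 4, 4)
pivot(1,1)=5: scale R1 → (0, 1, 4)
  clear (0,1): R0 −= (6)R1 → (1, 0, 5)
  clear (2,1): R2 −= (4)R1 → (0, 0, 2)
pivot(2,2)=2: scale R2 → (0, 0, 1)
  clear (0,2): R0 −= (5)R2 → (1, 0, 0)
  clear (1,2): R1 −= (4)R2 → (0, 1, 0)

pivot columns: 0, 1, 2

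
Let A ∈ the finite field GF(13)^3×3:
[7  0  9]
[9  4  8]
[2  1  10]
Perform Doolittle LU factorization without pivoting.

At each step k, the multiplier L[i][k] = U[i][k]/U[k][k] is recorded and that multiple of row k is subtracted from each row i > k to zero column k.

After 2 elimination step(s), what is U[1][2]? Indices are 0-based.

U[1][2] = 2

[col 0] pivot 7
  R1 -= 5*R0 → (0, 4, 2)  (L[1][0] := 5)
  R2 -= 4*R0 → (0, 1, 0)  (L[2][0] := 4)
[col 1] pivot 4
  R2 -= 10*R1 → (0, 0, 6)  (L[2][1] := 10)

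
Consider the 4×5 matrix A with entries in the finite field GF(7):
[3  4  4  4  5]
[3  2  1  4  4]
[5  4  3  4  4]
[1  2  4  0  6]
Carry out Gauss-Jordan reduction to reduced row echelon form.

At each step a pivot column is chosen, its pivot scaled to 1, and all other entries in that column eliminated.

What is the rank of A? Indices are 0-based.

step 1: normalize row 0 (÷3) = (1, 6, 6, 6, 4)
  row 1: subtract 3×row0 = (0, 5, 4, 0, 6)
  row 2: subtract 5×row0 = (0, 2, 1, 2, 5)
  row 3: subtract 1×row0 = (0, 3, 5, 1, 2)
step 2: normalize row 1 (÷5) = (0, 1, 5, 0, 4)
  row 0: subtract 6×row1 = (1, 0, 4, 6, 1)
  row 2: subtract 2×row1 = (0, 0, 5, 2, 4)
  row 3: subtract 3×row1 = (0, 0, 4, 1, 4)
step 3: normalize row 2 (÷5) = (0, 0, 1, 6, 5)
  row 0: subtract 4×row2 = (1, 0, 0, 3, 2)
  row 1: subtract 5×row2 = (0, 1, 0, 5, 0)
  row 3: subtract 4×row2 = (0, 0, 0, 5, 5)
step 4: normalize row 3 (÷5) = (0, 0, 0, 1, 1)
  row 0: subtract 3×row3 = (1, 0, 0, 0, 6)
  row 1: subtract 5×row3 = (0, 1, 0, 0, 2)
  row 2: subtract 6×row3 = (0, 0, 1, 0, 6)

rank = 4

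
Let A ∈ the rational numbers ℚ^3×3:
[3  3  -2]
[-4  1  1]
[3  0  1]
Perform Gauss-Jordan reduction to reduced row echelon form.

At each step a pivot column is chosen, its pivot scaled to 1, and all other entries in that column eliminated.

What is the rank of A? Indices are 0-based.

step 1: normalize row 0 (÷3) = (1, 1, -2/3)
  row 1: subtract -4×row0 = (0, 5, -5/3)
  row 2: subtract 3×row0 = (0, -3, 3)
step 2: normalize row 1 (÷5) = (0, 1, -1/3)
  row 0: subtract 1×row1 = (1, 0, -1/3)
  row 2: subtract -3×row1 = (0, 0, 2)
step 3: normalize row 2 (÷2) = (0, 0, 1)
  row 0: subtract -1/3×row2 = (1, 0, 0)
  row 1: subtract -1/3×row2 = (0, 1, 0)

rank = 3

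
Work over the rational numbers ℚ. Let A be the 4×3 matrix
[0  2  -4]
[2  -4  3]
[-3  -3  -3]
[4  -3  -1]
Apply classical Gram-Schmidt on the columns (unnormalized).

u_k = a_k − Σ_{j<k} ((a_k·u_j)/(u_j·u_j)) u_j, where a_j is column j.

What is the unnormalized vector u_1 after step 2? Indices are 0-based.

u_1 = (2, -94/29, -120/29, -43/29)

Step 1: u_0 = a_0 = (0, 2, -3, 4).
Step 2: u_1 = a_1 − (-11/29)·u_0 = (2, -94/29, -120/29, -43/29).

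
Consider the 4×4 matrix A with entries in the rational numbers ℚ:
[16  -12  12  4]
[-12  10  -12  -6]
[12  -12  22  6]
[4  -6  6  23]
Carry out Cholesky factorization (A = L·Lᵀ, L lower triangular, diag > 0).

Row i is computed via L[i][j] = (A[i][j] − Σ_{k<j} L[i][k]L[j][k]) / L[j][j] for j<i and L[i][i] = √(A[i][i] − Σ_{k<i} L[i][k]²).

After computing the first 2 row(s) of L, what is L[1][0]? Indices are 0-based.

Step 1: L[0][0] = √(16) = 4.
  L[1][0] = (-12) / L[0][0] = -3.
Step 2: L[1][1] = √(1) = 1.

L[1][0] = -3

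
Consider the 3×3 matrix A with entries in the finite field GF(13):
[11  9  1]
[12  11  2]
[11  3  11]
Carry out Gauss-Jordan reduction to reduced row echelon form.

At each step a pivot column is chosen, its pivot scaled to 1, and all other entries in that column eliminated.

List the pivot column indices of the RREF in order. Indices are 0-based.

pivot columns: 0, 1, 2

step 1: normalize row 0 (÷11) = (1, 2, 6)
  row 1: subtract 12×row0 = (0, 0, 8)
  row 2: subtract 11×row0 = (0, 7, 10)
step 2: exchange rows 1,2
step 2: normalize row 1 (÷7) = (0, 1, 7)
  row 0: subtract 2×row1 = (1, 0, 5)
step 3: normalize row 2 (÷8) = (0, 0, 1)
  row 0: subtract 5×row2 = (1, 0, 0)
  row 1: subtract 7×row2 = (0, 1, 0)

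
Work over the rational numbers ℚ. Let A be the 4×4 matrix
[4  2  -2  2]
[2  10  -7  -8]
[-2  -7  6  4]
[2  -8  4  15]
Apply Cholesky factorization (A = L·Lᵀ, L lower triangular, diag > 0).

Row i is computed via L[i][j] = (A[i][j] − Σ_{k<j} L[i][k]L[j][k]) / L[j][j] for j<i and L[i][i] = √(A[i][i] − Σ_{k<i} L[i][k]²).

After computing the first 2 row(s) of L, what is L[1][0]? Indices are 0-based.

Step 1: L[0][0] = √(4) = 2.
  L[1][0] = (2) / L[0][0] = 1.
Step 2: L[1][1] = √(9) = 3.

L[1][0] = 1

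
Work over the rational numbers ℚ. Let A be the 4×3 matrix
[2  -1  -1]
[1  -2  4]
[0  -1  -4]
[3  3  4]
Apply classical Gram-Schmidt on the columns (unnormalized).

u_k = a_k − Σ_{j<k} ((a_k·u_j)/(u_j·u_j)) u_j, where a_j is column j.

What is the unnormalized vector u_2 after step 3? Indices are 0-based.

u_2 = (-459/185, 687/185, -684/185, 77/185)

Step 1: u_0 = a_0 = (2, 1, 0, 3).
Step 2: u_1 = a_1 − (5/14)·u_0 = (-12/7, -33/14, -1, 27/14).
Step 3: u_2 = a_2 − (1)·u_0 − (56/185)·u_1 = (-459/185, 687/185, -684/185, 77/185).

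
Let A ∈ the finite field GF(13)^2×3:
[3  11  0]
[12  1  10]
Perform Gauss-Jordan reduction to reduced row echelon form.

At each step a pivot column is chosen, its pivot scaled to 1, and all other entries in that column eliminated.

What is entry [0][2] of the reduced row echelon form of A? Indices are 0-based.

pivot(0,0)=3: scale R0 → (1, 8, 0)
  clear (1,0): R1 −= (12)R0 → (0, 9, 10)
pivot(1,1)=9: scale R1 → (0, 1, 4)
  clear (0,1): R0 −= (8)R1 → (1, 0, 7)

M[0][2] = 7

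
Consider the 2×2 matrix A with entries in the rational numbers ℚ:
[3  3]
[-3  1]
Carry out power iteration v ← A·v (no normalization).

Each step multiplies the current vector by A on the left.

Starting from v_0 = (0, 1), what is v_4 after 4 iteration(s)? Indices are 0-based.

v_0 = (0, 1).
v_1 = A·v_0 = (3, 1).
v_2 = A·v_1 = (12, -8).
v_3 = A·v_2 = (12, -44).
v_4 = A·v_3 = (-96, -80).

v_4 = (-96, -80)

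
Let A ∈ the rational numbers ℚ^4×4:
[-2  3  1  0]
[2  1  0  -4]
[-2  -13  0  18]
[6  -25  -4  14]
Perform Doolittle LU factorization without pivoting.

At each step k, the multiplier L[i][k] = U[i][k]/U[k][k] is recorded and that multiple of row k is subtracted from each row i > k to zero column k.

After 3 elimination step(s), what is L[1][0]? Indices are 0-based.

k=0: U[0][0]=-2
  eliminate (1,0): mult=-1, new row 1: (0, 4, 1, -4); set L[1][0]=-1
  eliminate (2,0): mult=1, new row 2: (0, -16, -1, 18); set L[2][0]=1
  eliminate (3,0): mult=-3, new row 3: (0, -16, -1, 14); set L[3][0]=-3
k=1: U[1][1]=4
  eliminate (2,1): mult=-4, new row 2: (0, 0, 3, 2); set L[2][1]=-4
  eliminate (3,1): mult=-4, new row 3: (0, 0, 3, -2); set L[3][1]=-4
k=2: U[2][2]=3
  eliminate (3,2): mult=1, new row 3: (0, 0, 0, -4); set L[3][2]=1

L[1][0] = -1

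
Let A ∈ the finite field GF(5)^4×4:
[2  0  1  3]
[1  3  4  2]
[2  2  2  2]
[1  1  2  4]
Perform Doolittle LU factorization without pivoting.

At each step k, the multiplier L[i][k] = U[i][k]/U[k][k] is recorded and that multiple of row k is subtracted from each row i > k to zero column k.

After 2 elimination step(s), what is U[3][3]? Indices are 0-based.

U[3][3] = 4

[col 0] pivot 2
  R1 -= 3*R0 → (0, 3, 1, 3)  (L[1][0] := 3)
  R2 -= 1*R0 → (0, 2, 1, 4)  (L[2][0] := 1)
  R3 -= 3*R0 → (0, 1, 4, 0)  (L[3][0] := 3)
[col 1] pivot 3
  R2 -= 4*R1 → (0, 0, 2, 2)  (L[2][1] := 4)
  R3 -= 2*R1 → (0, 0, 2, 4)  (L[3][1] := 2)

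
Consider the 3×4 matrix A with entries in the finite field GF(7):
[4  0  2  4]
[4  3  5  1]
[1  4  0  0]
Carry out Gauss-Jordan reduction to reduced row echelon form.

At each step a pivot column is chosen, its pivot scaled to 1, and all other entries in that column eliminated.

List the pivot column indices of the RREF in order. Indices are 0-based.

pivot columns: 0, 1, 2

step 1: normalize row 0 (÷4) = (1, 0, 4, 1)
  row 1: subtract 4×row0 = (0, 3, 3, 4)
  row 2: subtract 1×row0 = (0, 4, 3, 6)
step 2: normalize row 1 (÷3) = (0, 1, 1, 6)
  row 2: subtract 4×row1 = (0, 0, 6, 3)
step 3: normalize row 2 (÷6) = (0, 0, 1, 4)
  row 0: subtract 4×row2 = (1, 0, 0, 6)
  row 1: subtract 1×row2 = (0, 1, 0, 2)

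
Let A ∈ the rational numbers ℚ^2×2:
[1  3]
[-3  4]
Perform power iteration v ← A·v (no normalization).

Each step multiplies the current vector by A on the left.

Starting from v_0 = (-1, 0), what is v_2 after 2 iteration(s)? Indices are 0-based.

v_2 = (8, 15)

v_0 = (-1, 0).
v_1 = A·v_0 = (-1, 3).
v_2 = A·v_1 = (8, 15).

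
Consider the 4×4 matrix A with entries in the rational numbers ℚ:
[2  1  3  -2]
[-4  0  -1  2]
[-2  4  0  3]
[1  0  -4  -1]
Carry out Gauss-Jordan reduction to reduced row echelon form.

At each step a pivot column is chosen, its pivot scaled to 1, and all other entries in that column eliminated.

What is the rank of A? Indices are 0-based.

step 1: normalize row 0 (÷2) = (1, 1/2, 3/2, -1)
  row 1: subtract -4×row0 = (0, 2, 5, -2)
  row 2: subtract -2×row0 = (0, 5, 3, 1)
  row 3: subtract 1×row0 = (0, -1/2, -11/2, 0)
step 2: normalize row 1 (÷2) = (0, 1, 5/2, -1)
  row 0: subtract 1/2×row1 = (1, 0, 1/4, -1/2)
  row 2: subtract 5×row1 = (0, 0, -19/2, 6)
  row 3: subtract -1/2×row1 = (0, 0, -17/4, -1/2)
step 3: normalize row 2 (÷-19/2) = (0, 0, 1, -12/19)
  row 0: subtract 1/4×row2 = (1, 0, 0, -13/38)
  row 1: subtract 5/2×row2 = (0, 1, 0, 11/19)
  row 3: subtract -17/4×row2 = (0, 0, 0, -121/38)
step 4: normalize row 3 (÷-121/38) = (0, 0, 0, 1)
  row 0: subtract -13/38×row3 = (1, 0, 0, 0)
  row 1: subtract 11/19×row3 = (0, 1, 0, 0)
  row 2: subtract -12/19×row3 = (0, 0, 1, 0)

rank = 4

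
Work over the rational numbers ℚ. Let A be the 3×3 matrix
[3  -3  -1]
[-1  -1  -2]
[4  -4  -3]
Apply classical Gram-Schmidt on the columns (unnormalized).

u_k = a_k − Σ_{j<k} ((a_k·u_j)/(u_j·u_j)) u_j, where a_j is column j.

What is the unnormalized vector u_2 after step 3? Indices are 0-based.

u_2 = (4/5, 0, -3/5)

Step 1: u_0 = a_0 = (3, -1, 4).
Step 2: u_1 = a_1 − (-12/13)·u_0 = (-3/13, -25/13, -4/13).
Step 3: u_2 = a_2 − (-1/2)·u_0 − (13/10)·u_1 = (4/5, 0, -3/5).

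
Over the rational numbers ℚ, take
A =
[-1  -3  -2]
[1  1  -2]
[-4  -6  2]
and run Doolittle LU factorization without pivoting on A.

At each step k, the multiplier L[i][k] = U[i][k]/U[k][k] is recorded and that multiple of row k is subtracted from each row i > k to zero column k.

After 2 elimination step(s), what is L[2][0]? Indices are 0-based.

[col 0] pivot -1
  R1 -= -1*R0 → (0, -2, -4)  (L[1][0] := -1)
  R2 -= 4*R0 → (0, 6, 10)  (L[2][0] := 4)
[col 1] pivot -2
  R2 -= -3*R1 → (0, 0, -2)  (L[2][1] := -3)

L[2][0] = 4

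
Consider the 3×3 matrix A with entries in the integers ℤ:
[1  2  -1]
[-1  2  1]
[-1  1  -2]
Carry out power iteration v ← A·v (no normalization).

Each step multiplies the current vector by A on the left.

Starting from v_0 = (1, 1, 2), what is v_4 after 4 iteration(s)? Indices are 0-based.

v_0 = (1, 1, 2).
v_1 = A·v_0 = (1, 3, -4).
v_2 = A·v_1 = (11, 1, 10).
v_3 = A·v_2 = (3, 1, -30).
v_4 = A·v_3 = (35, -31, 58).

v_4 = (35, -31, 58)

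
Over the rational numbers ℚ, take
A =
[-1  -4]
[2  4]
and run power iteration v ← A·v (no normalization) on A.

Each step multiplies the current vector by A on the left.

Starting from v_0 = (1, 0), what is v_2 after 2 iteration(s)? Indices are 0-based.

v_2 = (-7, 6)

v_0 = (1, 0).
v_1 = A·v_0 = (-1, 2).
v_2 = A·v_1 = (-7, 6).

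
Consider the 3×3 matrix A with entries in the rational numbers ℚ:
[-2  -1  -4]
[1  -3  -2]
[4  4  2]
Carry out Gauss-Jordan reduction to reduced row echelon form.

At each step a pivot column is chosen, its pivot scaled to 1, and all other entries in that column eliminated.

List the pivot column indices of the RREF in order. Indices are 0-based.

pivot(0,0)=-2: scale R0 → (1, 1/2, 2)
  clear (1,0): R1 −= (1)R0 → (0, -7/2, -4)
  clear (2,0): R2 −= (4)R0 → (0, 2, -6)
pivot(1,1)=-7/2: scale R1 → (0, 1, 8/7)
  clear (0,1): R0 −= (1/2)R1 → (1, 0, 10/7)
  clear (2,1): R2 −= (2)R1 → (0, 0, -58/7)
pivot(2,2)=-58/7: scale R2 → (0, 0, 1)
  clear (0,2): R0 −= (10/7)R2 → (1, 0, 0)
  clear (1,2): R1 −= (8/7)R2 → (0, 1, 0)

pivot columns: 0, 1, 2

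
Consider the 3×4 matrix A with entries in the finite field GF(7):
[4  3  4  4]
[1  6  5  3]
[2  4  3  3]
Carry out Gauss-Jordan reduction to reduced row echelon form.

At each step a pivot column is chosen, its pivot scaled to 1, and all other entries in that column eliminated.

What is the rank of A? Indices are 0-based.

step 1: normalize row 0 (÷4) = (1, 6, 1, 1)
  row 1: subtract 1×row0 = (0, 0, 4, 2)
  row 2: subtract 2×row0 = (0, 6, 1, 1)
step 2: exchange rows 1,2
step 2: normalize row 1 (÷6) = (0, 1, 6, 6)
  row 0: subtract 6×row1 = (1, 0, 0, 0)
step 3: normalize row 2 (÷4) = (0, 0, 1, 4)
  row 1: subtract 6×row2 = (0, 1, 0, 3)

rank = 3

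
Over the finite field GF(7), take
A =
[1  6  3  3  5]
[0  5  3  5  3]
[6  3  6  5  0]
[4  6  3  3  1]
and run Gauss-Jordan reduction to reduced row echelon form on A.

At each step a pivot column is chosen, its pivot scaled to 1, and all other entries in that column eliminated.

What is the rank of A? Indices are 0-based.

rank = 4

[1] R0 /= 1  ⇒  (1, 6, 3, 3, 5)
     R2 -= 6·R0  ⇒  (0, 2, 2, 1, 5)
     R3 -= 4·R0  ⇒  (0, 3, 5, 5, 2)
[2] R1 /= 5  ⇒  (0, 1, 2, 1, 2)
     R0 -= 6·R1  ⇒  (1, 0, 5, 4, 0)
     R2 -= 2·R1  ⇒  (0, 0, 5, 6, 1)
     R3 -= 3·R1  ⇒  (0, 0, 6, 2, 3)
[3] R2 /= 5  ⇒  (0, 0, 1, 4, 3)
     R0 -= 5·R2  ⇒  (1, 0, 0, 5, 6)
     R1 -= 2·R2  ⇒  (0, 1, 0, 0, 3)
     R3 -= 6·R2  ⇒  (0, 0, 0, 6, 6)
[4] R3 /= 6  ⇒  (0, 0, 0, 1, 1)
     R0 -= 5·R3  ⇒  (1, 0, 0, 0, 1)
     R2 -= 4·R3  ⇒  (0, 0, 1, 0, 6)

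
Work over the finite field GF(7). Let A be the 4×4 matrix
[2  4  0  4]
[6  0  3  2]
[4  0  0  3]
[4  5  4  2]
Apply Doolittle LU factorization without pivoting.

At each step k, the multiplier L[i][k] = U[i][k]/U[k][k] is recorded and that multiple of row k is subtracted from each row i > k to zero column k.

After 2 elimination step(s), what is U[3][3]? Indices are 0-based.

Step 1: pivot at (0,0) is 2.
  row1 ← row1 − (3)·row0  ⇒  L[1][0]=3, U row1=(0, 2, 3, 4)
  row2 ← row2 − (2)·row0  ⇒  L[2][0]=2, U row2=(0, 6, 0, 2)
  row3 ← row3 − (2)·row0  ⇒  L[3][0]=2, U row3=(0, 4, 4, 1)
Step 2: pivot at (1,1) is 2.
  row2 ← row2 − (3)·row1  ⇒  L[2][1]=3, U row2=(0, 0, 5, 4)
  row3 ← row3 − (2)·row1  ⇒  L[3][1]=2, U row3=(0, 0, 5, 0)

U[3][3] = 0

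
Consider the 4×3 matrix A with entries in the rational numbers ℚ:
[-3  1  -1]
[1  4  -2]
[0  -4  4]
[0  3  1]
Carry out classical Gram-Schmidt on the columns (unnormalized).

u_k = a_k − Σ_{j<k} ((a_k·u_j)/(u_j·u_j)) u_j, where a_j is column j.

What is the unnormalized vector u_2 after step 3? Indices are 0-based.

u_2 = (-6/419, -18/419, 792/419, 1082/419)

Step 1: u_0 = a_0 = (-3, 1, 0, 0).
Step 2: u_1 = a_1 − (1/10)·u_0 = (13/10, 39/10, -4, 3).
Step 3: u_2 = a_2 − (1/10)·u_0 − (-221/419)·u_1 = (-6/419, -18/419, 792/419, 1082/419).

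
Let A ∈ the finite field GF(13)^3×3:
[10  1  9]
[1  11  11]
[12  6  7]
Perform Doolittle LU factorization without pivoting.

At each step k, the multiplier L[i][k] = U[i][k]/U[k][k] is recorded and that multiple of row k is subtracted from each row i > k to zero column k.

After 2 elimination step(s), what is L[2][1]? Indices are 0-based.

L[2][1] = 7

k=0: U[0][0]=10
  eliminate (1,0): mult=4, new row 1: (0, 7, 1); set L[1][0]=4
  eliminate (2,0): mult=9, new row 2: (0, 10, 4); set L[2][0]=9
k=1: U[1][1]=7
  eliminate (2,1): mult=7, new row 2: (0, 0, 10); set L[2][1]=7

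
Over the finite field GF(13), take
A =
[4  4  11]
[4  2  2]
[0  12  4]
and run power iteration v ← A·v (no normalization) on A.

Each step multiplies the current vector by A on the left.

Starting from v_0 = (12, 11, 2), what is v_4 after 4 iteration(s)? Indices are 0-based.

v_0 = (12, 11, 2).
v_1 = A·v_0 = (10, 9, 10).
v_2 = A·v_1 = (4, 0, 5).
v_3 = A·v_2 = (6, 0, 7).
v_4 = A·v_3 = (10, 12, 2).

v_4 = (10, 12, 2)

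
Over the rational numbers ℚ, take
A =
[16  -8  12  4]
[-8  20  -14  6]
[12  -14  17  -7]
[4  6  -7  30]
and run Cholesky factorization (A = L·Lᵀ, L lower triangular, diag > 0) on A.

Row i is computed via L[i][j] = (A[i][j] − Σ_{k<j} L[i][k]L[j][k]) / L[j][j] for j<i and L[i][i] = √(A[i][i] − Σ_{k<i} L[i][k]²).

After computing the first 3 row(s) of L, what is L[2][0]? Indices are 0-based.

Step 1: L[0][0] = √(16) = 4.
  L[1][0] = (-8) / L[0][0] = -2.
Step 2: L[1][1] = √(16) = 4.
  L[2][0] = (12) / L[0][0] = 3.
  L[2][1] = (-8) / L[1][1] = -2.
Step 3: L[2][2] = √(4) = 2.

L[2][0] = 3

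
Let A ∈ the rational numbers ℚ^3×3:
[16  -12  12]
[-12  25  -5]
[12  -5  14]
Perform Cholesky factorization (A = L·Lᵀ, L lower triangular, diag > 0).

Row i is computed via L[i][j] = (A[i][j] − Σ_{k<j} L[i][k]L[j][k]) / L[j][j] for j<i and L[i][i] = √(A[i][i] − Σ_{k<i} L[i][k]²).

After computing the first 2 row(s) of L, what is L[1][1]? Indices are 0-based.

L[1][1] = 4

Step 1: L[0][0] = √(16) = 4.
  L[1][0] = (-12) / L[0][0] = -3.
Step 2: L[1][1] = √(16) = 4.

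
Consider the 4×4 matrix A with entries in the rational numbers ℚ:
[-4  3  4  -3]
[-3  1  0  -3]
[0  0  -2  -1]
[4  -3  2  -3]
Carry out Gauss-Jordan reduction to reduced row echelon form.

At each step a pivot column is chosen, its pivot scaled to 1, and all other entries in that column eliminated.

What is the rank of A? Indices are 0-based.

[1] R0 /= -4  ⇒  (1, -3/4, -1, 3/4)
     R1 -= -3·R0  ⇒  (0, -5/4, -3, -3/4)
     R3 -= 4·R0  ⇒  (0, 0, 6, -6)
[2] R1 /= -5/4  ⇒  (0, 1, 12/5, 3/5)
     R0 -= -3/4·R1  ⇒  (1, 0, 4/5, 6/5)
[3] R2 /= -2  ⇒  (0, 0, 1, 1/2)
     R0 -= 4/5·R2  ⇒  (1, 0, 0, 4/5)
     R1 -= 12/5·R2  ⇒  (0, 1, 0, -3/5)
     R3 -= 6·R2  ⇒  (0, 0, 0, -9)
[4] R3 /= -9  ⇒  (0, 0, 0, 1)
     R0 -= 4/5·R3  ⇒  (1, 0, 0, 0)
     R1 -= -3/5·R3  ⇒  (0, 1, 0, 0)
     R2 -= 1/2·R3  ⇒  (0, 0, 1, 0)

rank = 4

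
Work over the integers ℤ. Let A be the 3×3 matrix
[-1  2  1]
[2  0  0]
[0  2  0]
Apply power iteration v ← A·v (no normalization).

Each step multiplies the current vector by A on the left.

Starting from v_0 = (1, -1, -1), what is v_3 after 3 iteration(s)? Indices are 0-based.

v_0 = (1, -1, -1).
v_1 = A·v_0 = (-4, 2, -2).
v_2 = A·v_1 = (6, -8, 4).
v_3 = A·v_2 = (-18, 12, -16).

v_3 = (-18, 12, -16)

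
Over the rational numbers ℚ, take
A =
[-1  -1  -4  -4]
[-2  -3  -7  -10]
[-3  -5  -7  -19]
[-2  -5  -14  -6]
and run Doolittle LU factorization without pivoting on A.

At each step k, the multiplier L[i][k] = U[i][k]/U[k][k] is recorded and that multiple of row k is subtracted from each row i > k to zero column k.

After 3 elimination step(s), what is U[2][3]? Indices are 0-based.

U[2][3] = -3

[col 0] pivot -1
  R1 -= 2*R0 → (0, -1, 1, -2)  (L[1][0] := 2)
  R2 -= 3*R0 → (0, -2, 5, -7)  (L[2][0] := 3)
  R3 -= 2*R0 → (0, -3, -6, 2)  (L[3][0] := 2)
[col 1] pivot -1
  R2 -= 2*R1 → (0, 0, 3, -3)  (L[2][1] := 2)
  R3 -= 3*R1 → (0, 0, -9, 8)  (L[3][1] := 3)
[col 2] pivot 3
  R3 -= -3*R2 → (0, 0, 0, -1)  (L[3][2] := -3)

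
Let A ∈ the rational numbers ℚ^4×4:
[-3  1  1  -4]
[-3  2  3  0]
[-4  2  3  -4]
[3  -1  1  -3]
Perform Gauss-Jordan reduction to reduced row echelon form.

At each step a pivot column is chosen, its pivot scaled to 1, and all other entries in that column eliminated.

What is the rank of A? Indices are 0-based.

rank = 4

pivot(0,0)=-3: scale R0 → (1, -1/3, -1/3, 4/3)
  clear (1,0): R1 −= (-3)R0 → (0, 1, 2, 4)
  clear (2,0): R2 −= (-4)R0 → (0, 2/3, 5/3, 4/3)
  clear (3,0): R3 −= (3)R0 → (0, 0, 2, -7)
pivot(1,1)=1: scale R1 → (0, 1, 2, 4)
  clear (0,1): R0 −= (-1/3)R1 → (1, 0, 1/3, 8/3)
  clear (2,1): R2 −= (2/3)R1 → (0, 0, 1/3, -4/3)
pivot(2,2)=1/3: scale R2 → (0, 0, 1, -4)
  clear (0,2): R0 −= (1/3)R2 → (1, 0, 0, 4)
  clear (1,2): R1 −= (2)R2 → (0, 1, 0, 12)
  clear (3,2): R3 −= (2)R2 → (0, 0, 0, 1)
pivot(3,3)=1: scale R3 → (0, 0, 0, 1)
  clear (0,3): R0 −= (4)R3 → (1, 0, 0, 0)
  clear (1,3): R1 −= (12)R3 → (0, 1, 0, 0)
  clear (2,3): R2 −= (-4)R3 → (0, 0, 1, 0)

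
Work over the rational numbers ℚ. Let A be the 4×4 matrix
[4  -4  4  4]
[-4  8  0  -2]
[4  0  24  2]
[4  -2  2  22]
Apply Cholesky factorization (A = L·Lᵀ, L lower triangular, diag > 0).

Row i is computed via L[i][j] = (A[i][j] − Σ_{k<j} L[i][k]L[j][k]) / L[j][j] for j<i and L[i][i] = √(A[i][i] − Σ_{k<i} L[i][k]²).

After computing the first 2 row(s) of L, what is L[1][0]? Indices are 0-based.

L[1][0] = -2

Step 1: L[0][0] = √(4) = 2.
  L[1][0] = (-4) / L[0][0] = -2.
Step 2: L[1][1] = √(4) = 2.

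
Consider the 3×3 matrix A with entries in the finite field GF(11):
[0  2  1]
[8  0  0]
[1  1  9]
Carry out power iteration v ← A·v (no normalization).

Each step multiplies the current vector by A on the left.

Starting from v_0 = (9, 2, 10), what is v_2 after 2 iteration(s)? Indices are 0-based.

v_2 = (3, 2, 5)

v_0 = (9, 2, 10).
v_1 = A·v_0 = (3, 6, 2).
v_2 = A·v_1 = (3, 2, 5).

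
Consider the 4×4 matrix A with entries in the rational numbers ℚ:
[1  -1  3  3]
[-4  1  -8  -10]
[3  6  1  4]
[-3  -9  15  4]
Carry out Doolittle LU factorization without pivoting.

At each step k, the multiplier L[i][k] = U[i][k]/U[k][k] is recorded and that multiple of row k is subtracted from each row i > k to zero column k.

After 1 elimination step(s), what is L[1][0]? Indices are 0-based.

[col 0] pivot 1
  R1 -= -4*R0 → (0, -3, 4, 2)  (L[1][0] := -4)
  R2 -= 3*R0 → (0, 9, -8, -5)  (L[2][0] := 3)
  R3 -= -3*R0 → (0, -12, 24, 13)  (L[3][0] := -3)

L[1][0] = -4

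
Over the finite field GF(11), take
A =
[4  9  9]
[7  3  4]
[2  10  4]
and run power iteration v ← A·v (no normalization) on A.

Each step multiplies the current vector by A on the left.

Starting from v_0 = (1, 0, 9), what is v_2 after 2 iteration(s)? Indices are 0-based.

v_2 = (2, 7, 4)

v_0 = (1, 0, 9).
v_1 = A·v_0 = (8, 10, 5).
v_2 = A·v_1 = (2, 7, 4).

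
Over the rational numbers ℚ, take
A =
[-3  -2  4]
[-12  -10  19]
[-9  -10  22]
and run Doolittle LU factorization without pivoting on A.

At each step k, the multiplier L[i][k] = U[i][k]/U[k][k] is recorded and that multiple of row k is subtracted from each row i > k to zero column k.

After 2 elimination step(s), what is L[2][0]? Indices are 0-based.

L[2][0] = 3

Step 1: pivot at (0,0) is -3.
  row1 ← row1 − (4)·row0  ⇒  L[1][0]=4, U row1=(0, -2, 3)
  row2 ← row2 − (3)·row0  ⇒  L[2][0]=3, U row2=(0, -4, 10)
Step 2: pivot at (1,1) is -2.
  row2 ← row2 − (2)·row1  ⇒  L[2][1]=2, U row2=(0, 0, 4)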